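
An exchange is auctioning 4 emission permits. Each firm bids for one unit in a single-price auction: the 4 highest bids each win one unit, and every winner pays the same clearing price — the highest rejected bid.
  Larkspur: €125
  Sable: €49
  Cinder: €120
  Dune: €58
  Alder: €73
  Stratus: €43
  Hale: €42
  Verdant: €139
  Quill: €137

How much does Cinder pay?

Cinder pays €73

Sorting: 139 (Verdant), 137 (Quill), 125 (Larkspur), 120 (Cinder), 73 (Alder), 58 (Dune), …
The 4 highest are Verdant, Quill, Larkspur, Cinder.
Highest unsuccessful bid: €73 → clearing price.
Cinder wins → pays €73.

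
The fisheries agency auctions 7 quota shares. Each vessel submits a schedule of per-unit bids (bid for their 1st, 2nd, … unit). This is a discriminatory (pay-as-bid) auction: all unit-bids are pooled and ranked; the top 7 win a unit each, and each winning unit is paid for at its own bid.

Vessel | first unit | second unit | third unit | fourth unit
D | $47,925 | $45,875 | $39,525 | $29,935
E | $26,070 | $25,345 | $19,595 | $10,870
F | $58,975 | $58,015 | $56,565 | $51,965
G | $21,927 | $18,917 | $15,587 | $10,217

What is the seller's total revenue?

Total revenue: $358,845

All unit-bids, highest first — top 7: 58,975 (F-1), 58,015 (F-2), 56,565 (F-3), 51,965 (F-4), 47,925 (D-1), 45,875 (D-2), 39,525 (D-3)
Next rejected bid: $29,935 (not a price — pay-as-bid).
Each winning unit pays its own bid.
Revenue = 58,975 + 58,015 + 56,565 + 51,965 + 47,925 + 45,875 + 39,525 = $358,845.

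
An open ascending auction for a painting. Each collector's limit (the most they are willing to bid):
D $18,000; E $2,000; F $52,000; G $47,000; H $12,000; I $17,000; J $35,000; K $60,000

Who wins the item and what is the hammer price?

Rule: the price rises until one bidder remains; the winner pays the price at which the last rival dropped out.
Sorting limits: 60,000 (K) > 52,000 (F) > 47,000 (G) > 35,000 (J) > 18,000 (D) > 17,000 (I) > …
F is the last rival to drop out, at $52,000; K remains and wins at that price.

K wins at $52,000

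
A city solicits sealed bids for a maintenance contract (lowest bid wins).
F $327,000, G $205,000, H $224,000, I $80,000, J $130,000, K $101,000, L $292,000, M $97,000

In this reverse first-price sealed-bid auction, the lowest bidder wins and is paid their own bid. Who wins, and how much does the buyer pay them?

I is paid $80,000

Bids in order: 80,000 (I) < 97,000 (M) < 101,000 (K) < 130,000 (J) < 205,000 (G) < 224,000 (H) < …
I is lowest → is paid own bid, $80,000.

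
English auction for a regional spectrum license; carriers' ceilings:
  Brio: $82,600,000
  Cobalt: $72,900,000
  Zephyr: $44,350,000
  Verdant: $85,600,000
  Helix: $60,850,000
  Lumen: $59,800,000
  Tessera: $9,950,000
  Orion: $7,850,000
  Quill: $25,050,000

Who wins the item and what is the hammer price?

Rule: the price rises until one bidder remains; the winner pays the price at which the last rival dropped out.
Sorting limits: 85,600,000 (Verdant) > 82,600,000 (Brio) > 72,900,000 (Cobalt) > 60,850,000 (Helix) > 59,800,000 (Lumen) > 44,350,000 (Zephyr) > …
Brio is the last rival to drop out, at $82,600,000; Verdant remains and wins at that price.

Verdant wins at $82,600,000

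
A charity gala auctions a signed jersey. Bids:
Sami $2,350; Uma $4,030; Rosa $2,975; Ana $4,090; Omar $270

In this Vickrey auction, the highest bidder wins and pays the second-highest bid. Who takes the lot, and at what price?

Rule: the highest bidder wins and pays the second-highest bid.
Bids in order: 4,090 (Ana) > 4,030 (Uma) > 2,975 (Rosa) > 2,350 (Sami) > 270 (Omar)
Ana is highest; pays the second-highest bid, $4,030.

Ana pays $4,030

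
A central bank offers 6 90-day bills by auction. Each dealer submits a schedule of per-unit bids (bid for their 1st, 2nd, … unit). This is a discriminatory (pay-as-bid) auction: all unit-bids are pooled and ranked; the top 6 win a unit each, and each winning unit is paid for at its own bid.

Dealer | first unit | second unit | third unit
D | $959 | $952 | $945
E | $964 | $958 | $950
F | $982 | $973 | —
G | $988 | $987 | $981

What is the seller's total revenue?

Pooled unit-bids ranked (top 6): 988 (G-1), 987 (G-2), 982 (F-1), 981 (G-3), 973 (F-2), 964 (E-1)
Next rejected bid: $959 (not a price — pay-as-bid).
Each winning unit pays its own bid.
Revenue = 988 + 987 + 982 + 981 + 973 + 964 = $5,875.

Total revenue: $5,875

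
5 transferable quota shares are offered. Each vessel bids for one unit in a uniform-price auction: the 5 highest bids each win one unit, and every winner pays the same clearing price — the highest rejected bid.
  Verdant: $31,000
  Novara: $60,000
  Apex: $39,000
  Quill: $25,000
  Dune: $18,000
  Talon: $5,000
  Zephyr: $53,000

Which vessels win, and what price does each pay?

Ordering the bids: 60,000 (Novara), 53,000 (Zephyr), 39,000 (Apex), 31,000 (Verdant), 25,000 (Quill), 18,000 (Dune), 5,000 (Talon)
Winners (5 units): Novara, Zephyr, Apex, Verdant, Quill.
Highest unsuccessful bid: $18,000 → clearing price.

Novara, Zephyr, Apex, Verdant, Quill; each pays $18,000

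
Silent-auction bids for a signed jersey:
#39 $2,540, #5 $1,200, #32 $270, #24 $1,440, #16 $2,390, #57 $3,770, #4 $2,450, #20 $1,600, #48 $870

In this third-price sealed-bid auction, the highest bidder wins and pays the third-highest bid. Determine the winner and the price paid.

#57 pays $2,450

Rule: the highest bidder wins and pays the third-highest bid.
Bids ranked: 3,770 (#57) > 2,540 (#39) > 2,450 (#4) > 2,390 (#16) > 1,600 (#20) > 1,440 (#24) > …
#57 is highest; pays the third-highest bid, $2,450.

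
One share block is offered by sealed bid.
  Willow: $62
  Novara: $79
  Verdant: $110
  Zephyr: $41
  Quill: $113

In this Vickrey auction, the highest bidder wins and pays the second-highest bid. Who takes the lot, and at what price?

Vickrey auction: the highest bidder wins and pays the second-highest bid.
Bids ranked: 113 (Quill) > 110 (Verdant) > 79 (Novara) > 62 (Willow) > 41 (Zephyr)
Quill wins with the highest bid; price is set by the runner-up at $110.

Quill pays $110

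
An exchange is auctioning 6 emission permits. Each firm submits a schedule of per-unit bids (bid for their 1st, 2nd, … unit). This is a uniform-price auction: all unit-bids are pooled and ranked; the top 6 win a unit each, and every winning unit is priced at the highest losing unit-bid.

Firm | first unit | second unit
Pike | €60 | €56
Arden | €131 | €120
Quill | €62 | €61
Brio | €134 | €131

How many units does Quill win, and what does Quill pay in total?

Quill: 2 units, pays €120

Merging the schedules and taking the best 6: 134 (Brio-1), 131 (Arden-1), 131 (Brio-2), 120 (Arden-2), 62 (Quill-1), 61 (Quill-2)
First bid not allocated: €60.
Quill wins 2 unit(s) at €60 each.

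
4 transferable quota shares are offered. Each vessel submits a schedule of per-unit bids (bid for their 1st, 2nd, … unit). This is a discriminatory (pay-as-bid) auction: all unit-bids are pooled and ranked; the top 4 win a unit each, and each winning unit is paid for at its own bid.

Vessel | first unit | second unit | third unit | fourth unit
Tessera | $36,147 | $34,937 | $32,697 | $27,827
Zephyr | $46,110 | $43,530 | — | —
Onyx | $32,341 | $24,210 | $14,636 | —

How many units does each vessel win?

All unit-bids, highest first — top 4: 46,110 (Zephyr-1), 43,530 (Zephyr-2), 36,147 (Tessera-1), 34,937 (Tessera-2)
Next rejected bid: $32,697 (not a price — pay-as-bid).
Allocation: Tessera 2, Zephyr 2.

Tessera 2, Zephyr 2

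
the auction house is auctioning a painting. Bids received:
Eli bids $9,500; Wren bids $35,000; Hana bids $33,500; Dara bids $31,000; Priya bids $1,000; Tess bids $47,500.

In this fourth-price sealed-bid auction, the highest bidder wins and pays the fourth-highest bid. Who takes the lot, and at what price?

Bids in order: 47,500 (Tess) > 35,000 (Wren) > 33,500 (Hana) > 31,000 (Dara) > 9,500 (Eli) > 1,000 (Priya)
Tess is highest; pays the fourth-highest bid, $31,000.

Tess pays $31,000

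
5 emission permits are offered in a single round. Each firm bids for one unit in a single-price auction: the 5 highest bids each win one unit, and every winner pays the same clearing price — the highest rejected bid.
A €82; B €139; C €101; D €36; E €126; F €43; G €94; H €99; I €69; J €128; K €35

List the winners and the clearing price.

Sorting: 139 (B), 128 (J), 126 (E), 101 (C), 99 (H), 94 (G), 82 (A), …
The 5 highest are B, J, E, C, H.
Clearing price = highest rejected bid = €94.

B, J, E, C, H; each pays €94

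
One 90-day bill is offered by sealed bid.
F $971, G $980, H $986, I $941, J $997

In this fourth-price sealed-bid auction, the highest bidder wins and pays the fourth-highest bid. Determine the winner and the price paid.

Bids ranked: 997 (J) > 986 (H) > 980 (G) > 971 (F) > 941 (I)
J wins; payment is bid #4 in the ranking = $971.

J pays $971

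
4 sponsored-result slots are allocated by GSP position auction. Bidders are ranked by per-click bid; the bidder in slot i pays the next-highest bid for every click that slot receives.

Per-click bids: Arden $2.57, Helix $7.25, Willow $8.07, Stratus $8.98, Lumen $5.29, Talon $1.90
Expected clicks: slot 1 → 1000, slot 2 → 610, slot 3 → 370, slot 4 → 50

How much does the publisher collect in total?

Ranked by bid: $8.98 (Stratus) > $8.07 (Willow) > $7.25 (Helix) > $5.29 (Lumen) > $2.57 (Arden) > …
Slot 1: Stratus pays $8.07 × 1000 = $8070.00
Slot 2: Willow pays $7.25 × 610 = $4422.50
Slot 3: Helix pays $5.29 × 370 = $1957.30
Slot 4: Lumen pays $2.57 × 50 = $128.50
Total = $14578.30

Total revenue: $14578.30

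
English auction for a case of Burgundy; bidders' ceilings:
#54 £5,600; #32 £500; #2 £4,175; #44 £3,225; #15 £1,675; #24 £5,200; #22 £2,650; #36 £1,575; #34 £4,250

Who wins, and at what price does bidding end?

#54 wins at £5,200

Sorting limits: 5,600 (#54) > 5,200 (#24) > 4,250 (#34) > 4,175 (#2) > 3,225 (#44) > 2,650 (#22) > …
Once the price passes £5,200, only #54 is left; the hammer falls at #24's limit of £5,200.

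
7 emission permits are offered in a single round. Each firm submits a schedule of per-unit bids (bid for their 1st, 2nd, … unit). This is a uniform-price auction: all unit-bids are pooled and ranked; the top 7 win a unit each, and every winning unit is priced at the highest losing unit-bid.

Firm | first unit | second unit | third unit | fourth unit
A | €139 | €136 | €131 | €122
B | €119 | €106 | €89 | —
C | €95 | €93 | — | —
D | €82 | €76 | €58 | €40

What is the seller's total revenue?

Total revenue: €651

All unit-bids, highest first — top 7: 139 (A-1), 136 (A-2), 131 (A-3), 122 (A-4), 119 (B-1), 106 (B-2), 95 (C-1)
First bid not allocated: €93.
Allocation: A 4, B 2, C 1. Every unit priced at €93.
Revenue = 7 × 93 = €651.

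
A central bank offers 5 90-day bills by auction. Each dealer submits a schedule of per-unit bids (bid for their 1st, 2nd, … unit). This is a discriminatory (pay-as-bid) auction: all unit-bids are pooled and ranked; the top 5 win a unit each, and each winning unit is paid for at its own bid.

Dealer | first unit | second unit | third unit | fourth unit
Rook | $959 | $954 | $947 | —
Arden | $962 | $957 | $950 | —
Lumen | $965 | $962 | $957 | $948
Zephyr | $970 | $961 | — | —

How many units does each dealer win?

Arden 1, Lumen 2, Zephyr 2

All unit-bids, highest first — top 5: 970 (Zephyr-1), 965 (Lumen-1), 962 (Arden-1), 962 (Lumen-2), 961 (Zephyr-2)
Next rejected bid: $959 (not a price — pay-as-bid).
Allocation: Arden 1, Lumen 2, Zephyr 2.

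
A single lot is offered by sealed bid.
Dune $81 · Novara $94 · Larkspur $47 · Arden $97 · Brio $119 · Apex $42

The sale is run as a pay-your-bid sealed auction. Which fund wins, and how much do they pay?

Rule: the highest bidder wins and pays their own bid.
Bids ranked: 119 (Brio) > 97 (Arden) > 94 (Novara) > 81 (Dune) > 47 (Larkspur) > 42 (Apex)
Brio is highest → pays own bid, $119.

Brio pays $119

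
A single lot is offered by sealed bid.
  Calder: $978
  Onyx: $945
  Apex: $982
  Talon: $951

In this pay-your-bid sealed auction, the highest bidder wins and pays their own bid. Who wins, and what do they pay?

Pay-your-bid sealed auction: the highest bidder wins and pays their own bid.
Sorting bids: 982 (Apex) > 978 (Calder) > 951 (Talon) > 945 (Onyx)
Apex has the highest bid and pays exactly that: $982.

Apex pays $982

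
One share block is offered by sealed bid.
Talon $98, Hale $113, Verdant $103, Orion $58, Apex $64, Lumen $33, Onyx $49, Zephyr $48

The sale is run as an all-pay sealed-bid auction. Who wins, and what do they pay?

Bids ranked: 113 (Hale) > 103 (Verdant) > 98 (Talon) > 64 (Apex) > 58 (Orion) > 49 (Onyx) > …
Hale is highest and takes the item; every bidder forfeits their bid.

Hale pays $113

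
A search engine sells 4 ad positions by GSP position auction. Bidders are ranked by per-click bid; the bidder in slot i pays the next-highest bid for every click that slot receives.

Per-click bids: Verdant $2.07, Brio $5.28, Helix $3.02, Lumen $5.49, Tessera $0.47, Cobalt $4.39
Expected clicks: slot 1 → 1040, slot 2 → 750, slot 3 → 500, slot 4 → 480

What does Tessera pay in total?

Tessera pays $0.00

Ranked by bid: $5.49 (Lumen) > $5.28 (Brio) > $4.39 (Cobalt) > $3.02 (Helix) > $2.07 (Verdant) > …
Tessera ranks below slot 4 → no slot, pays nothing.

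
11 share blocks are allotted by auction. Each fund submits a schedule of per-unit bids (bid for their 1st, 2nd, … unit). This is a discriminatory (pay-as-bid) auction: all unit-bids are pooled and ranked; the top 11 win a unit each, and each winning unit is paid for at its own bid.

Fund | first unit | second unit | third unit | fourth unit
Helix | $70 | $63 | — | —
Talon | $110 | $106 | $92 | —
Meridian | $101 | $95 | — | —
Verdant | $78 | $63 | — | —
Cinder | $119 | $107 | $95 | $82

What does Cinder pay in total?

All unit-bids, highest first — top 11: 119 (Cinder-1), 110 (Talon-1), 107 (Cinder-2), 106 (Talon-2), 101 (Meridian-1), 95 (Meridian-2), 95 (Cinder-3), 92 (Talon-3), 82 (Cinder-4), 78 (Verdant-1), 70 (Helix-1)
Next rejected bid: $63 (not a price — pay-as-bid).
Cinder's winning unit-bids: 119 + 107 + 95 + 82 = $403.

Cinder pays $403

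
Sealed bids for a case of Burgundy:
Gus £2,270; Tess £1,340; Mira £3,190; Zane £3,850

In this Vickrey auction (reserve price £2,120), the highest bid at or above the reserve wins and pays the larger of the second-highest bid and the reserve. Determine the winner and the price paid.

Zane pays £3,190

Vickrey auction (reserve price £2,120): the highest bid at or above the reserve wins and pays the larger of the second-highest bid and the reserve.
Bids ranked: 3,850 (Zane) > 3,190 (Mira) > 2,270 (Gus) > 1,340 (Tess)
Zane has the top bid at or above the reserve (£3,850).
max(second-highest £3,190, reserve £2,120) = £3,190; the reserve does not bind.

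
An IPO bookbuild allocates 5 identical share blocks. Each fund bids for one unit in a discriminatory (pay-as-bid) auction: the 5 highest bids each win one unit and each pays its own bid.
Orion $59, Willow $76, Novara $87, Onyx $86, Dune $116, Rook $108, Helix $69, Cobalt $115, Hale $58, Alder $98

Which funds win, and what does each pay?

Ordering the bids: 116 (Dune), 115 (Cobalt), 108 (Rook), 98 (Alder), 87 (Novara), 86 (Onyx), 76 (Willow), …
Winners (5 units): Dune, Cobalt, Rook, Alder, Novara.
Each winner pays its own bid: Dune $116, Cobalt $115, Rook $108, Alder $98, Novara $87.

Dune $116, Cobalt $115, Rook $108, Alder $98, Novara $87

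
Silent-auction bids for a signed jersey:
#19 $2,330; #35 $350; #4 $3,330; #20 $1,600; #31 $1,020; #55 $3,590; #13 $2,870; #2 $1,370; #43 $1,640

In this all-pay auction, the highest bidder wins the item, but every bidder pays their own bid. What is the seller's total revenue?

Bids ranked: 3,590 (#55) > 3,330 (#4) > 2,870 (#13) > 2,330 (#19) > 1,640 (#43) > 1,600 (#20) > …
#55 wins with the top bid; all bids are sunk regardless.
Every bidder forfeits their bid regardless of winning.
Revenue = 2,330 + 350 + 3,330 + 1,600 + 1,020 + 3,590 + 2,870 + 1,370 + 1,640 = $18,100.

Total revenue: $18,100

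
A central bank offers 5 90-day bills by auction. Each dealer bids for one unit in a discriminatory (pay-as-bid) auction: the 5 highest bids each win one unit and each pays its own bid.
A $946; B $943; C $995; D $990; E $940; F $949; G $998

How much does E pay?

Bids ranked high→low: 998 (G), 995 (C), 990 (D), 949 (F), 946 (A), 943 (B), 940 (E)
Winners (5 units): G, C, D, F, A.
E does not win → $0.

E pays $0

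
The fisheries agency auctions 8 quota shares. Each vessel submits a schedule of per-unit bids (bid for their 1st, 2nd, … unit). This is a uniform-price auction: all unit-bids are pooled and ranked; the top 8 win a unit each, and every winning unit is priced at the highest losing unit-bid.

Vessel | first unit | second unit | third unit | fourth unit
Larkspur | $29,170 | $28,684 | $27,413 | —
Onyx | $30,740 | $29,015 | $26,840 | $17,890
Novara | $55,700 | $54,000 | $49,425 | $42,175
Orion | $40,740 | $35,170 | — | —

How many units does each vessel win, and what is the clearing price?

Pooled unit-bids ranked (top 8): 55,700 (Novara-1), 54,000 (Novara-2), 49,425 (Novara-3), 42,175 (Novara-4), 40,740 (Orion-1), 35,170 (Orion-2), 30,740 (Onyx-1), 29,170 (Larkspur-1)
The (k+1)-th unit-bid is $29,015.
Allocation: Larkspur 1, Novara 4, Onyx 1, Orion 2.

Larkspur 1, Novara 4, Onyx 1, Orion 2; clearing price $29,015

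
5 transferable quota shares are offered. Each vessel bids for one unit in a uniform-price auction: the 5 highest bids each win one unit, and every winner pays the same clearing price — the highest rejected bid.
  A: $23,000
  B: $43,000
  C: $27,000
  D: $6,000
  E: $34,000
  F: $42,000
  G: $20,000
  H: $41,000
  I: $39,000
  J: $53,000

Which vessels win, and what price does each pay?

Ordering the bids: 53,000 (J), 43,000 (B), 42,000 (F), 41,000 (H), 39,000 (I), 34,000 (E), 27,000 (C), …
Top 5: J, B, F, H, I.
Clearing price = highest rejected bid = $34,000.

J, B, F, H, I; each pays $34,000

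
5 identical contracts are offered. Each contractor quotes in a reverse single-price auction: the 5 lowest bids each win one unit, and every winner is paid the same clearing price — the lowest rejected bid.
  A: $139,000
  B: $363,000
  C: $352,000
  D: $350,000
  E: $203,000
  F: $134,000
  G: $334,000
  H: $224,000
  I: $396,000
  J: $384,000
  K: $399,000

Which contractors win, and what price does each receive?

F, A, E, H, G; each is paid $350,000

Sorting: 134,000 (F), 139,000 (A), 203,000 (E), 224,000 (H), 334,000 (G), 350,000 (D), 352,000 (C), …
The 5 lowest are F, A, E, H, G.
First losing bid is D's $350,000, which sets the uniform price.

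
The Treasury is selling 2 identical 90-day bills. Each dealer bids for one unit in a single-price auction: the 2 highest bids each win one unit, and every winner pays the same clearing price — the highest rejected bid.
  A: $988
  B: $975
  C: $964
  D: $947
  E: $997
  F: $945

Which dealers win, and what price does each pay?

E, A; each pays $975

Ordering the bids: 997 (E), 988 (A), 975 (B), 964 (C), …
Top 2: E, A.
Clearing price = highest rejected bid = $975.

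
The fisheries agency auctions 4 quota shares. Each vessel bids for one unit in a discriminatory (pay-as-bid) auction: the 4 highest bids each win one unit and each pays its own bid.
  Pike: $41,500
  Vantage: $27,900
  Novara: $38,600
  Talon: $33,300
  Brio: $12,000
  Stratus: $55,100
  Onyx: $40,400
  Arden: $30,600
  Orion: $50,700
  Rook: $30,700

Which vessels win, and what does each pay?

Ordering the bids: 55,100 (Stratus), 50,700 (Orion), 41,500 (Pike), 40,400 (Onyx), 38,600 (Novara), 33,300 (Talon), …
The 4 highest are Stratus, Orion, Pike, Onyx.
Each winner pays its own bid: Stratus $55,100, Orion $50,700, Pike $41,500, Onyx $40,400.

Stratus $55,100, Orion $50,700, Pike $41,500, Onyx $40,400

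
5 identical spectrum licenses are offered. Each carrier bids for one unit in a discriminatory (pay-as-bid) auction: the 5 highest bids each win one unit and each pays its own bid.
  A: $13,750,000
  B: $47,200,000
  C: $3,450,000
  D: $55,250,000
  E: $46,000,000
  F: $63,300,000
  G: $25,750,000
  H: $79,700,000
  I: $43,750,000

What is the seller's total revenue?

Total revenue: $291,450,000

Bids ranked high→low: 79,700,000 (H), 63,300,000 (F), 55,250,000 (D), 47,200,000 (B), 46,000,000 (E), 43,750,000 (I), 25,750,000 (G), …
Top 5: H, F, D, B, E.
Total revenue = 79,700,000 + 63,300,000 + 55,250,000 + 47,200,000 + 46,000,000 = $291,450,000.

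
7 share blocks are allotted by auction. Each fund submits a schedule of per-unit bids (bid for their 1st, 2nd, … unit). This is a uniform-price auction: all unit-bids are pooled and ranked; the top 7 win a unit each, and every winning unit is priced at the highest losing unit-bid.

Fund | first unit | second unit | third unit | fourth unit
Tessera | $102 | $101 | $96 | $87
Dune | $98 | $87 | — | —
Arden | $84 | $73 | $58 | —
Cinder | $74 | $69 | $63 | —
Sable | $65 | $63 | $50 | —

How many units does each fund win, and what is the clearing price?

All unit-bids, highest first — top 7: 102 (Tessera-1), 101 (Tessera-2), 98 (Dune-1), 96 (Tessera-3), 87 (Tessera-4), 87 (Dune-2), 84 (Arden-1)
Highest rejected unit-bid = $74.
Allocation: Arden 1, Dune 2, Tessera 4.

Arden 1, Dune 2, Tessera 4; clearing price $74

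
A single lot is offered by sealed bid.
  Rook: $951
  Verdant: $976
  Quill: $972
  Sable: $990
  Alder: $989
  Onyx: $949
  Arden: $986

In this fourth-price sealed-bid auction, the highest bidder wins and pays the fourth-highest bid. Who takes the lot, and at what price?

Bids in order: 990 (Sable) > 989 (Alder) > 986 (Arden) > 976 (Verdant) > 972 (Quill) > 951 (Rook) > …
Sable is highest; pays the fourth-highest bid, $976.

Sable pays $976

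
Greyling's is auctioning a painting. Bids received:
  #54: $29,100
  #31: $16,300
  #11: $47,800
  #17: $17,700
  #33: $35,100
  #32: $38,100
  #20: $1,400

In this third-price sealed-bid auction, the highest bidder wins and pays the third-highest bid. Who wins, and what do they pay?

Rule: the highest bidder wins and pays the third-highest bid.
Bids ranked: 47,800 (#11) > 38,100 (#32) > 35,100 (#33) > 29,100 (#54) > 17,700 (#17) > 16,300 (#31) > …
#11 is highest; pays the third-highest bid, $35,100.

#11 pays $35,100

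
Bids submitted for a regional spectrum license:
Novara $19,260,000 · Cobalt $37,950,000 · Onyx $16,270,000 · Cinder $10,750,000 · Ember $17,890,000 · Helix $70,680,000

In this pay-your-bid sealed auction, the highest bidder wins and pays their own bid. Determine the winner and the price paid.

Helix pays $70,680,000

Sorting bids: 70,680,000 (Helix) > 37,950,000 (Cobalt) > 19,260,000 (Novara) > 17,890,000 (Ember) > 16,270,000 (Onyx) > 10,750,000 (Cinder)
Helix is highest → pays own bid, $70,680,000.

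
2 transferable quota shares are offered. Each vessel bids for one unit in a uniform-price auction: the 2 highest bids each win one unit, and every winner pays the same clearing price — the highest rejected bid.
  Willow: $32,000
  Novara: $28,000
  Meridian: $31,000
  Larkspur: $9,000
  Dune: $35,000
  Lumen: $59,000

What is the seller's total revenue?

Total revenue: $64,000

Ordering the bids: 59,000 (Lumen), 35,000 (Dune), 32,000 (Willow), 31,000 (Meridian), …
Winners (2 units): Lumen, Dune.
Highest unsuccessful bid: $32,000 → clearing price.
Total revenue = 2 × $32,000 = $64,000.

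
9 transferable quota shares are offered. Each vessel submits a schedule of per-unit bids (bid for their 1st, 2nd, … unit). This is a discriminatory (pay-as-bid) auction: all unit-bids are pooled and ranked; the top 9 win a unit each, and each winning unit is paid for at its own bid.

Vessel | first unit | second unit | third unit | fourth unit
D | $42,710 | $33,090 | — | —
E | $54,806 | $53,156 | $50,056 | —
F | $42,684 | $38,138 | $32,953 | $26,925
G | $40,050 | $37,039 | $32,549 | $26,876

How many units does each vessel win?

Pooled unit-bids ranked (top 9): 54,806 (E-1), 53,156 (E-2), 50,056 (E-3), 42,710 (D-1), 42,684 (F-1), 40,050 (G-1), 38,138 (F-2), 37,039 (G-2), 33,090 (D-2)
Next rejected bid: $32,953 (not a price — pay-as-bid).
Allocation: D 2, E 3, F 2, G 2.

D 2, E 3, F 2, G 2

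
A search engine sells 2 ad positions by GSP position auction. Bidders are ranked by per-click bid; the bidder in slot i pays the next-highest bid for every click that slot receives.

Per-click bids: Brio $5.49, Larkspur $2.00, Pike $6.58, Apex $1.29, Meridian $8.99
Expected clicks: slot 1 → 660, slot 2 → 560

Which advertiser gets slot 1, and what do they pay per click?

Sorting advertisers: $8.99 (Meridian) > $6.58 (Pike) > $5.49 (Brio) > …
Slot 1 goes to the first-ranked bidder, Meridian, who pays the next bid down: $6.58/click.

Meridian; $6.58 per click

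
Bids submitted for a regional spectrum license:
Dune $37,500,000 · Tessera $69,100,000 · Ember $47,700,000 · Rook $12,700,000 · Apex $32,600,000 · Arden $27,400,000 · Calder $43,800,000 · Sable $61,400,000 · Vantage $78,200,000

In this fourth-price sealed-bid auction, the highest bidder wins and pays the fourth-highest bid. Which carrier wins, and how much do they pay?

Fourth-price sealed-bid auction: the highest bidder wins and pays the fourth-highest bid.
Sorting bids: 78,200,000 (Vantage) > 69,100,000 (Tessera) > 61,400,000 (Sable) > 47,700,000 (Ember) > 43,800,000 (Calder) > 37,500,000 (Dune) > …
Vantage is highest; pays the fourth-highest bid, $47,700,000.

Vantage pays $47,700,000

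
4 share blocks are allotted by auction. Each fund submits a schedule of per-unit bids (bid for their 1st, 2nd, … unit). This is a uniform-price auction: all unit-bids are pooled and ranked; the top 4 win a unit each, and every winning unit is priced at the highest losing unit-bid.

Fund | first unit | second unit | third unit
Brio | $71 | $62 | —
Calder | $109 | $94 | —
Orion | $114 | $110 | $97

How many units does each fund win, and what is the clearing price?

All unit-bids, highest first — top 4: 114 (Orion-1), 110 (Orion-2), 109 (Calder-1), 97 (Orion-3)
The (k+1)-th unit-bid is $94.
Allocation: Calder 1, Orion 3.

Calder 1, Orion 3; clearing price $94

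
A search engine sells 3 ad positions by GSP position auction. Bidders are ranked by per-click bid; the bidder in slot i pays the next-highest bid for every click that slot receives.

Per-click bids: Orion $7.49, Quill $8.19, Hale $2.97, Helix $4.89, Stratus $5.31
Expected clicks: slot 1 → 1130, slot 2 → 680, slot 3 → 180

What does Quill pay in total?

Per-click bids in order: $8.19 (Quill) > $7.49 (Orion) > $5.31 (Stratus) > $4.89 (Helix) > …
Quill holds slot 1 → pays next bid $7.49 × 1130 clicks = $8463.70.

Quill pays $8463.70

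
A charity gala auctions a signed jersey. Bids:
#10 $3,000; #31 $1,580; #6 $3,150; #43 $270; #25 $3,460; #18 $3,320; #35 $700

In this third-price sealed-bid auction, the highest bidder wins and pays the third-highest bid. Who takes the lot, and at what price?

Sorting bids: 3,460 (#25) > 3,320 (#18) > 3,150 (#6) > 3,000 (#10) > 1,580 (#31) > 700 (#35) > …
#25 wins; payment is bid #3 in the ranking = $3,150.

#25 pays $3,150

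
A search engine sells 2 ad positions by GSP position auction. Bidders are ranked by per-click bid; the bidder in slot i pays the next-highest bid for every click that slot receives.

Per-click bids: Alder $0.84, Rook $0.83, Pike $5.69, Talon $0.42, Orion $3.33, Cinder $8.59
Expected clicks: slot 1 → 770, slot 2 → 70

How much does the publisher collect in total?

Total revenue: $4614.40

Sorting advertisers: $8.59 (Cinder) > $5.69 (Pike) > $3.33 (Orion) > …
Slot 1: Cinder pays $5.69 × 770 = $4381.30
Slot 2: Pike pays $3.33 × 70 = $233.10
Total = $4614.40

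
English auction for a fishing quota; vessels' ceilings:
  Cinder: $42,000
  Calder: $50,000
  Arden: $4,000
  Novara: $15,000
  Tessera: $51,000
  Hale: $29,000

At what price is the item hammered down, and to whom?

Tessera wins at $50,000

Rule: the price rises until one bidder remains; the winner pays the price at which the last rival dropped out.
Limits ranked: 51,000 (Tessera) > 50,000 (Calder) > 42,000 (Cinder) > 29,000 (Hale) > 15,000 (Novara) > 4,000 (Arden)
Once the price passes $50,000, only Tessera is left; the hammer falls at Calder's limit of $50,000.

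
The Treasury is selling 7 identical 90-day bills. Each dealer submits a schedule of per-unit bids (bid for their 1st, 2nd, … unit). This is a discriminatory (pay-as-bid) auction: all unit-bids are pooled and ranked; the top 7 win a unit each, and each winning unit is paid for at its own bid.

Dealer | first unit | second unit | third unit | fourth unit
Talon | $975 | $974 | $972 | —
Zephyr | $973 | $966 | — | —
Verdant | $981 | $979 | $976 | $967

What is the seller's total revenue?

Merging the schedules and taking the best 7: 981 (Verdant-1), 979 (Verdant-2), 976 (Verdant-3), 975 (Talon-1), 974 (Talon-2), 973 (Zephyr-1), 972 (Talon-3)
Next rejected bid: $967 (not a price — pay-as-bid).
Each winning unit pays its own bid.
Revenue = 981 + 979 + 976 + 975 + 974 + 973 + 972 = $6,830.

Total revenue: $6,830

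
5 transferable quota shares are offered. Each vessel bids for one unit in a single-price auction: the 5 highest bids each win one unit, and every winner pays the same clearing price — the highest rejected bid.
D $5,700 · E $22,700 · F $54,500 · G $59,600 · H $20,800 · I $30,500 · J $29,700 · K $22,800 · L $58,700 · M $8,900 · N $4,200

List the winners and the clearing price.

G, L, F, I, J; each pays $22,800

Ordering the bids: 59,600 (G), 58,700 (L), 54,500 (F), 30,500 (I), 29,700 (J), 22,800 (K), 22,700 (E), …
The 5 highest are G, L, F, I, J.
First losing bid is K's $22,800, which sets the uniform price.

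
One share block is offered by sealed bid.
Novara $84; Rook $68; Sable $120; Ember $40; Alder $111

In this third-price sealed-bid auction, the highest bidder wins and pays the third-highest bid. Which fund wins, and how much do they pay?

Bids in order: 120 (Sable) > 111 (Alder) > 84 (Novara) > 68 (Rook) > 40 (Ember)
Sable wins; payment is bid #3 in the ranking = $84.

Sable pays $84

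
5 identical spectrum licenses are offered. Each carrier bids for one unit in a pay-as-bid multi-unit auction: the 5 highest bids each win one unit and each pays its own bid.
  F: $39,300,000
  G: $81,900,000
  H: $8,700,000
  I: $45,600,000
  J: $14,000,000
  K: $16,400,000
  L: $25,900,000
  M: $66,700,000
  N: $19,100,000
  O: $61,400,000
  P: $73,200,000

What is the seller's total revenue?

Total revenue: $328,800,000

Ordering the bids: 81,900,000 (G), 73,200,000 (P), 66,700,000 (M), 61,400,000 (O), 45,600,000 (I), 39,300,000 (F), 25,900,000 (L), …
Winners (5 units): G, P, M, O, I.
Total revenue = 81,900,000 + 73,200,000 + 66,700,000 + 61,400,000 + 45,600,000 = $328,800,000.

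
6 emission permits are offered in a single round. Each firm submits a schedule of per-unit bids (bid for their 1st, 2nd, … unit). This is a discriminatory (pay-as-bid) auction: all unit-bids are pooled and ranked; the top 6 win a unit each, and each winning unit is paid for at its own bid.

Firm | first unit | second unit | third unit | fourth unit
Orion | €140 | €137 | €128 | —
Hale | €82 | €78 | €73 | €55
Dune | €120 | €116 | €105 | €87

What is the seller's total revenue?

Merging the schedules and taking the best 6: 140 (Orion-1), 137 (Orion-2), 128 (Orion-3), 120 (Dune-1), 116 (Dune-2), 105 (Dune-3)
Next rejected bid: €87 (not a price — pay-as-bid).
Each winning unit pays its own bid.
Revenue = 140 + 137 + 128 + 120 + 116 + 105 = €746.

Total revenue: €746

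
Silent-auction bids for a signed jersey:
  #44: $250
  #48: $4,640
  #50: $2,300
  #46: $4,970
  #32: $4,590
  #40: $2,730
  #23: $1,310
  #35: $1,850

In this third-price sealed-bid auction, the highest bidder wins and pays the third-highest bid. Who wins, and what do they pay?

Sorting bids: 4,970 (#46) > 4,640 (#48) > 4,590 (#32) > 2,730 (#40) > 2,300 (#50) > 1,850 (#35) > …
#46 wins; payment is bid #3 in the ranking = $4,590.

#46 pays $4,590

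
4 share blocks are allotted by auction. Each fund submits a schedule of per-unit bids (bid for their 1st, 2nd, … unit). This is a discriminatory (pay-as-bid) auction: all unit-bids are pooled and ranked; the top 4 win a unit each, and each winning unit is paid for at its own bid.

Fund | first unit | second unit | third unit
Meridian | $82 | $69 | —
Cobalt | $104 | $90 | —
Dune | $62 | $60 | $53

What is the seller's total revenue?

Total revenue: $345

Merging the schedules and taking the best 4: 104 (Cobalt-1), 90 (Cobalt-2), 82 (Meridian-1), 69 (Meridian-2)
Next rejected bid: $62 (not a price — pay-as-bid).
Each winning unit pays its own bid.
Revenue = 104 + 90 + 82 + 69 = $345.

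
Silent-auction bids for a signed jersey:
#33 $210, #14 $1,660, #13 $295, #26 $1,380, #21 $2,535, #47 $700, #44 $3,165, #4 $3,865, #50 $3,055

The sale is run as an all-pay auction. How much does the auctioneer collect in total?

Rule: the highest bidder wins the item, but every bidder pays their own bid.
Sorting bids: 3,865 (#4) > 3,165 (#44) > 3,055 (#50) > 2,535 (#21) > 1,660 (#14) > 1,380 (#26) > …
#4 wins with the top bid; all bids are sunk regardless.
Every bidder forfeits their bid regardless of winning.
Revenue = 210 + 1,660 + 295 + 1,380 + 2,535 + 700 + 3,165 + 3,865 + 3,055 = $16,865.

Total revenue: $16,865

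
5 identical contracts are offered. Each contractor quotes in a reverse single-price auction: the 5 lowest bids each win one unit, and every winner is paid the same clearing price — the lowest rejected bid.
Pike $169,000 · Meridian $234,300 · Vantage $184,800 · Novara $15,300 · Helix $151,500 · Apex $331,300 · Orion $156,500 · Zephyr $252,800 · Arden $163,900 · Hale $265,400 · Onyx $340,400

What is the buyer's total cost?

Bids ranked low→high: 15,300 (Novara), 151,500 (Helix), 156,500 (Orion), 163,900 (Arden), 169,000 (Pike), 184,800 (Vantage), 234,300 (Meridian), …
Winners (5 units): Novara, Helix, Orion, Arden, Pike.
Lowest unsuccessful bid: $184,800 → clearing price.
Total cost = 5 × $184,800 = $924,000.

Total cost: $924,000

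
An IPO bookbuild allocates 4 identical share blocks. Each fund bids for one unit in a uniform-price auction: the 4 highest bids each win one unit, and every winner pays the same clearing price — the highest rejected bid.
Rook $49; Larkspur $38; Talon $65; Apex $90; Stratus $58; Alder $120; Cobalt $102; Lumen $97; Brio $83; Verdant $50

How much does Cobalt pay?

Ordering the bids: 120 (Alder), 102 (Cobalt), 97 (Lumen), 90 (Apex), 83 (Brio), 65 (Talon), …
The 4 highest are Alder, Cobalt, Lumen, Apex.
Clearing price = highest rejected bid = $83.
Cobalt wins → pays $83.

Cobalt pays $83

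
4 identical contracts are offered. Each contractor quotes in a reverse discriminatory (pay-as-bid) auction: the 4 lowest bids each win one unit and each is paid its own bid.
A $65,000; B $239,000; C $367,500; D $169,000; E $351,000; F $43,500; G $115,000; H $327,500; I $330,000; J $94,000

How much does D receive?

D is paid $0

Sorting: 43,500 (F), 65,000 (A), 94,000 (J), 115,000 (G), 169,000 (D), 239,000 (B), …
Lowest 4: F, A, J, G.
D does not win → $0.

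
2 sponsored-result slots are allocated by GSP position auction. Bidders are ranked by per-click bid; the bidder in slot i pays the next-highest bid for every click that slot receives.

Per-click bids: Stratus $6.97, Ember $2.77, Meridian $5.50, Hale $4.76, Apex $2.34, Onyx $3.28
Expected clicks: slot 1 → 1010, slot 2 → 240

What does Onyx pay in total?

Sorting advertisers: $6.97 (Stratus) > $5.50 (Meridian) > $4.76 (Hale) > …
Onyx ranks below slot 2 → no slot, pays nothing.

Onyx pays $0.00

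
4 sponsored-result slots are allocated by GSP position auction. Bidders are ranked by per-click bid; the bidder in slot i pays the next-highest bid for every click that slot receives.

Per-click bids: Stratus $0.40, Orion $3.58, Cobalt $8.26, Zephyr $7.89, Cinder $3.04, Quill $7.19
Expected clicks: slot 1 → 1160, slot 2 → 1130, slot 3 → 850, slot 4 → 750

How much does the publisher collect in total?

Total revenue: $22600.10

Per-click bids in order: $8.26 (Cobalt) > $7.89 (Zephyr) > $7.19 (Quill) > $3.58 (Orion) > $3.04 (Cinder) > …
Slot 1: Cobalt pays $7.89 × 1160 = $9152.40
Slot 2: Zephyr pays $7.19 × 1130 = $8124.70
Slot 3: Quill pays $3.58 × 850 = $3043.00
Slot 4: Orion pays $3.04 × 750 = $2280.00
Total = $22600.10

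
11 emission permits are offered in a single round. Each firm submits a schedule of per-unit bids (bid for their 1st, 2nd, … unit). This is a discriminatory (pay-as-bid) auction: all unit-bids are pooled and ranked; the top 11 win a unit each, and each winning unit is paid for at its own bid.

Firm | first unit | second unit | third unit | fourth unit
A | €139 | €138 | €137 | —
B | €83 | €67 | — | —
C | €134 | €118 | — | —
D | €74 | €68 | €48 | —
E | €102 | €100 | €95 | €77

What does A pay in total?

Merging the schedules and taking the best 11: 139 (A-1), 138 (A-2), 137 (A-3), 134 (C-1), 118 (C-2), 102 (E-1), 100 (E-2), 95 (E-3), 83 (B-1), 77 (E-4), 74 (D-1)
Next rejected bid: €68 (not a price — pay-as-bid).
A's winning unit-bids: 139 + 138 + 137 = €414.

A pays €414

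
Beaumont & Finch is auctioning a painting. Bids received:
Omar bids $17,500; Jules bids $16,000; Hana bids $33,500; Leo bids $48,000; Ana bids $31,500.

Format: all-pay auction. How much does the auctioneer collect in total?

Total revenue: $146,500

Bids in order: 48,000 (Leo) > 33,500 (Hana) > 31,500 (Ana) > 17,500 (Omar) > 16,000 (Jules)
Leo wins with the top bid; all bids are sunk regardless.
Every bidder forfeits their bid regardless of winning.
Revenue = 17,500 + 16,000 + 33,500 + 48,000 + 31,500 = $146,500.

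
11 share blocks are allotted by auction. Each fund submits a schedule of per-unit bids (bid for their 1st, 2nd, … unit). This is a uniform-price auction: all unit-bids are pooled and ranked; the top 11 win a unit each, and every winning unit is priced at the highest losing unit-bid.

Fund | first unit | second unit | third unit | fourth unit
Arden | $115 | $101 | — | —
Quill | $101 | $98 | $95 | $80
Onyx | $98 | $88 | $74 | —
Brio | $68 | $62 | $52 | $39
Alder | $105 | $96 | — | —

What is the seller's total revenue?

Total revenue: $748

Pooled unit-bids ranked (top 11): 115 (Arden-1), 105 (Alder-1), 101 (Arden-2), 101 (Quill-1), 98 (Quill-2), 98 (Onyx-1), 96 (Alder-2), 95 (Quill-3), 88 (Onyx-2), 80 (Quill-4), 74 (Onyx-3)
First bid not allocated: $68.
Allocation: Alder 2, Arden 2, Onyx 3, Quill 4. Every unit priced at $68.
Revenue = 11 × 68 = $748.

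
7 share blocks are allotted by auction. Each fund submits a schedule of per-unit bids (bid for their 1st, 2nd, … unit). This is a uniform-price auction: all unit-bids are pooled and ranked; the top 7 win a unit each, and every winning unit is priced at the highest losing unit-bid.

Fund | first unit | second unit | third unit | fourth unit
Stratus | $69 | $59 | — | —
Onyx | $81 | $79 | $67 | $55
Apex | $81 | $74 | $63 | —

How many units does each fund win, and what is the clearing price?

Apex 3, Onyx 3, Stratus 1; clearing price $59

Pooled unit-bids ranked (top 7): 81 (Onyx-1), 81 (Apex-1), 79 (Onyx-2), 74 (Apex-2), 69 (Stratus-1), 67 (Onyx-3), 63 (Apex-3)
First bid not allocated: $59.
Allocation: Apex 3, Onyx 3, Stratus 1.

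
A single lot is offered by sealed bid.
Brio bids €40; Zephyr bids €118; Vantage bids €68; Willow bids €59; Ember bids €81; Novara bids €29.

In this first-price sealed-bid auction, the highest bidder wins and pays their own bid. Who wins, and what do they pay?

Rule: the highest bidder wins and pays their own bid.
Bids ranked: 118 (Zephyr) > 81 (Ember) > 68 (Vantage) > 59 (Willow) > 40 (Brio) > 29 (Novara)
First-price: Zephyr pays what they bid, €118.

Zephyr pays €118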